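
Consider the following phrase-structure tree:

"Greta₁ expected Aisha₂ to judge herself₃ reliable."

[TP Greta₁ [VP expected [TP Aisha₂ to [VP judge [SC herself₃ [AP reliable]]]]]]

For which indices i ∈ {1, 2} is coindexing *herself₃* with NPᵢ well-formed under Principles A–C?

{2}

*herself* is an anaphor, so Principle A applies: it must be bound in its binding domain.
Binding domain of *herself₃*: the embedded TP, whose subject is Aisha₂.
*Greta₁* c-commands the anaphor but is outside its binding domain → cannot satisfy Principle A.
*Aisha₂* c-commands the anaphor within its binding domain → licit binder.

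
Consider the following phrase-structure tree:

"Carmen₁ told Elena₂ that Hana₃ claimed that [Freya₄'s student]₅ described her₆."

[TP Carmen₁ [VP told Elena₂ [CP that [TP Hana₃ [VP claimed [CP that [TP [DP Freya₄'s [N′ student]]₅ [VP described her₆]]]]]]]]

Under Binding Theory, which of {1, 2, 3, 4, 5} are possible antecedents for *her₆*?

{1, 2, 3, 4}

*her* is a pronoun, so Principle B applies: it must be free in its binding domain.
Binding domain of *her₆*: the embedded TP, whose subject is [Freya₄'s student]₅.
*Carmen₁* c-commands the pronoun but from outside its binding domain, and is not c-commanded by it → coindexation permitted.
*Elena₂* c-commands the pronoun but from outside its binding domain, and is not c-commanded by it → coindexation permitted.
*Hana₃* c-commands the pronoun but from outside its binding domain, and is not c-commanded by it → coindexation permitted.
*Freya₄* and the pronoun do not c-command one another → neither Principle B nor Principle C is at stake; coindexation permitted.
*[Freya₄'s student]₅* c-commands the pronoun within its binding domain → coindexation would violate Principle B.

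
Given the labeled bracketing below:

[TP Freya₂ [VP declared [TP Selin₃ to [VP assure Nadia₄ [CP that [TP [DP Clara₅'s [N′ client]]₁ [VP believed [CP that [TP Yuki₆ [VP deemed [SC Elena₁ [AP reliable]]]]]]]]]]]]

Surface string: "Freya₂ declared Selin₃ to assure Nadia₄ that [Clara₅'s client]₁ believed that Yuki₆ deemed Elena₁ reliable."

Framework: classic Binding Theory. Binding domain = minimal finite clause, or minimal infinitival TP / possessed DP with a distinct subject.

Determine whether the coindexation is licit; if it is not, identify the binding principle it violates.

Principle C

The two coindexed NPs are *[Clara₅'s client]₁* and *Elena₁*.
*Elena₁* is an R-expression. Principle C requires it to be free everywhere.
*[Clara₅'s client]₁* c-commands it and carries the same index.
The R-expression is bound → Principle C violation.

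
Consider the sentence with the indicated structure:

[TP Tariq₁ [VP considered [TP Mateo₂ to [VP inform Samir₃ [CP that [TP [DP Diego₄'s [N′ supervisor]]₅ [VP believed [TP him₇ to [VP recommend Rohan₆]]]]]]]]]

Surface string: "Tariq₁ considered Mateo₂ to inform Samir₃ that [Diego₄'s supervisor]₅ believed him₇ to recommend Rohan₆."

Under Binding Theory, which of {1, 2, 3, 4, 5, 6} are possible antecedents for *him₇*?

*him* is a pronoun, so Principle B applies: it must be free in its binding domain.
Binding domain of *him₇*: the embedded TP, whose subject is [Diego₄'s supervisor]₅.
*Tariq₁* c-commands the pronoun but from outside its binding domain, and is not c-commanded by it → coindexation permitted.
*Mateo₂* c-commands the pronoun but from outside its binding domain, and is not c-commanded by it → coindexation permitted.
*Samir₃* c-commands the pronoun but from outside its binding domain, and is not c-commanded by it → coindexation permitted.
*Diego₄* and the pronoun do not c-command one another → neither Principle B nor Principle C is at stake; coindexation permitted.
*[Diego₄'s supervisor]₅* c-commands the pronoun within its binding domain → coindexation would violate Principle B.
*Rohan₆*: the pronoun c-commands this R-expression → coindexation would violate Principle C on *Rohan₆*.

{1, 2, 3, 4}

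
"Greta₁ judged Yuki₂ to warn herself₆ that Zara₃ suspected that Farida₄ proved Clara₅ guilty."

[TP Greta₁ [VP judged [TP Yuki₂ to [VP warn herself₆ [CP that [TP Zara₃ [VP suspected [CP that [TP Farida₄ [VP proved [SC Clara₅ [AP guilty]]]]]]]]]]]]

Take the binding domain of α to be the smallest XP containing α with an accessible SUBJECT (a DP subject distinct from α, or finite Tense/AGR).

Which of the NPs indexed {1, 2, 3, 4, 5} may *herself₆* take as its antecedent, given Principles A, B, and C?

*herself* is an anaphor, so Principle A applies: it must be bound in its binding domain.
Binding domain of *herself₆*: the embedded TP, whose subject is Yuki₂.
*Greta₁* c-commands the anaphor but is outside its binding domain → cannot satisfy Principle A.
*Yuki₂* c-commands the anaphor within its binding domain → licit binder.
*Zara₃* does not c-command the anaphor → cannot bind it.
*Farida₄* does not c-command the anaphor → cannot bind it.
*Clara₅* does not c-command the anaphor → cannot bind it.

{2}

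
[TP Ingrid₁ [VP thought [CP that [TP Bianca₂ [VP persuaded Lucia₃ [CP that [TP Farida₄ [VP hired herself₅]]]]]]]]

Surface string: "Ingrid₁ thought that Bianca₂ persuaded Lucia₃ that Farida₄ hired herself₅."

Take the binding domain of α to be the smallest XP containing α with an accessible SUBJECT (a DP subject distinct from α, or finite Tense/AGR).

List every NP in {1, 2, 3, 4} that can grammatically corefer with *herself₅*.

*herself* is an anaphor, so Principle A applies: it must be bound in its binding domain.
Binding domain of *herself₅*: the embedded TP, whose subject is Farida₄.
*Ingrid₁* c-commands the anaphor but is outside its binding domain → cannot satisfy Principle A.
*Bianca₂* c-commands the anaphor but is outside its binding domain → cannot satisfy Principle A.
*Lucia₃* c-commands the anaphor but is outside its binding domain → cannot satisfy Principle A.
*Farida₄* c-commands the anaphor within its binding domain → licit binder.

{4}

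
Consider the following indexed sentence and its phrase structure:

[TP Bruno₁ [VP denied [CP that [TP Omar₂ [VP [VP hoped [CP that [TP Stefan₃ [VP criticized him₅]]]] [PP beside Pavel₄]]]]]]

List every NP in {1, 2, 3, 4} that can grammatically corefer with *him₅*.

*him* is a pronoun, so Principle B applies: it must be free in its binding domain.
Binding domain of *him₅*: the embedded TP, whose subject is Stefan₃.
*Bruno₁* c-commands the pronoun but from outside its binding domain, and is not c-commanded by it → coindexation permitted.
*Omar₂* c-commands the pronoun but from outside its binding domain, and is not c-commanded by it → coindexation permitted.
*Stefan₃* c-commands the pronoun within its binding domain → coindexation would violate Principle B.
*Pavel₄* and the pronoun do not c-command one another → neither Principle B nor Principle C is at stake; coindexation permitted.

{1, 2, 4}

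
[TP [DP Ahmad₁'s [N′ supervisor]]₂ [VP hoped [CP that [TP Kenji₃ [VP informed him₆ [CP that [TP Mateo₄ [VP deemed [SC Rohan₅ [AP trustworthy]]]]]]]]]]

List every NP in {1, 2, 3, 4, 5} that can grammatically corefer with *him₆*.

{1, 2}

*him* is a pronoun, so Principle B applies: it must be free in its binding domain.
Binding domain of *him₆*: the embedded TP, whose subject is Kenji₃.
*Ahmad₁* and the pronoun do not c-command one another → neither Principle B nor Principle C is at stake; coindexation permitted.
*[Ahmad₁'s supervisor]₂* c-commands the pronoun but from outside its binding domain, and is not c-commanded by it → coindexation permitted.
*Kenji₃* c-commands the pronoun within its binding domain → coindexation would violate Principle B.
*Mateo₄*: the pronoun c-commands this R-expression → coindexation would violate Principle C on *Mateo₄*.
*Rohan₅*: the pronoun c-commands this R-expression → coindexation would violate Principle C on *Rohan₅*.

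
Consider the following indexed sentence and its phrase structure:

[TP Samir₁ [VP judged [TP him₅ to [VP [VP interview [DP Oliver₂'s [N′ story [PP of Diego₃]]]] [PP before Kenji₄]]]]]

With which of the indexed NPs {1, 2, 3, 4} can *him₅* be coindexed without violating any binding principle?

*him* is a pronoun, so Principle B applies: it must be free in its binding domain.
Binding domain of *him₅*: the matrix TP, whose subject is Samir₁.
*Samir₁* c-commands the pronoun within its binding domain → coindexation would violate Principle B.
*Oliver₂*: the pronoun c-commands this R-expression → coindexation would violate Principle C on *Oliver₂*.
*Diego₃*: the pronoun c-commands this R-expression → coindexation would violate Principle C on *Diego₃*.
*Kenji₄*: the pronoun c-commands this R-expression → coindexation would violate Principle C on *Kenji₄*.

none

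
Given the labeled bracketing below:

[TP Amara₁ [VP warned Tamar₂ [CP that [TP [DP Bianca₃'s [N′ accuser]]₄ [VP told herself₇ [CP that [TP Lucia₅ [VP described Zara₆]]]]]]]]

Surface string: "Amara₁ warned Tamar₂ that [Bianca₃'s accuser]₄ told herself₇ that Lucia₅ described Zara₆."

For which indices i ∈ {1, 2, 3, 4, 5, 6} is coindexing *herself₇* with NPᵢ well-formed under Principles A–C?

{4}

*herself* is an anaphor, so Principle A applies: it must be bound in its binding domain.
Binding domain of *herself₇*: the embedded TP, whose subject is [Bianca₃'s accuser]₄.
*Amara₁* c-commands the anaphor but is outside its binding domain → cannot satisfy Principle A.
*Tamar₂* c-commands the anaphor but is outside its binding domain → cannot satisfy Principle A.
*Bianca₃* does not c-command the anaphor → cannot bind it.
*[Bianca₃'s accuser]₄* c-commands the anaphor within its binding domain → licit binder.
*Lucia₅* does not c-command the anaphor → cannot bind it.
*Zara₆* does not c-command the anaphor → cannot bind it.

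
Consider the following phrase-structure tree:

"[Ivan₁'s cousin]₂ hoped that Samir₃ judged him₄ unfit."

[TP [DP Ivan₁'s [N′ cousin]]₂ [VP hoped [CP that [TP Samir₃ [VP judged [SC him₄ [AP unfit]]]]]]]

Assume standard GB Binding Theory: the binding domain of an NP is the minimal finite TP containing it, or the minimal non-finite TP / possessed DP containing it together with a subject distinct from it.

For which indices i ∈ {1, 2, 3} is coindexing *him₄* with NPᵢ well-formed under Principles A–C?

{1, 2}

*him* is a pronoun, so Principle B applies: it must be free in its binding domain.
Binding domain of *him₄*: the embedded TP, whose subject is Samir₃.
*Ivan₁* and the pronoun do not c-command one another → neither Principle B nor Principle C is at stake; coindexation permitted.
*[Ivan₁'s cousin]₂* c-commands the pronoun but from outside its binding domain, and is not c-commanded by it → coindexation permitted.
*Samir₃* c-commands the pronoun within its binding domain → coindexation would violate Principle B.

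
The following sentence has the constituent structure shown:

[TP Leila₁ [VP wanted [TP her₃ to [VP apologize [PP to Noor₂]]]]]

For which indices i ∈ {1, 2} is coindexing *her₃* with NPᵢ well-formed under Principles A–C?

*her* is a pronoun, so Principle B applies: it must be free in its binding domain.
Binding domain of *her₃*: the matrix TP, whose subject is Leila₁.
*Leila₁* c-commands the pronoun within its binding domain → coindexation would violate Principle B.
*Noor₂*: the pronoun c-commands this R-expression → coindexation would violate Principle C on *Noor₂*.

none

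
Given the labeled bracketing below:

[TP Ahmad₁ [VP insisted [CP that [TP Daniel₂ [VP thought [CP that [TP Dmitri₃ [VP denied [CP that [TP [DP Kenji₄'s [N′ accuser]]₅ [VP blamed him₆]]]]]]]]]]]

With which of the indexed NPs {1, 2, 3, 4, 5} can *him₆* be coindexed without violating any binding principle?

{1, 2, 3, 4}

*him* is a pronoun, so Principle B applies: it must be free in its binding domain.
Binding domain of *him₆*: the embedded TP, whose subject is [Kenji₄'s accuser]₅.
*Ahmad₁* c-commands the pronoun but from outside its binding domain, and is not c-commanded by it → coindexation permitted.
*Daniel₂* c-commands the pronoun but from outside its binding domain, and is not c-commanded by it → coindexation permitted.
*Dmitri₃* c-commands the pronoun but from outside its binding domain, and is not c-commanded by it → coindexation permitted.
*Kenji₄* and the pronoun do not c-command one another → neither Principle B nor Principle C is at stake; coindexation permitted.
*[Kenji₄'s accuser]₅* c-commands the pronoun within its binding domain → coindexation would violate Principle B.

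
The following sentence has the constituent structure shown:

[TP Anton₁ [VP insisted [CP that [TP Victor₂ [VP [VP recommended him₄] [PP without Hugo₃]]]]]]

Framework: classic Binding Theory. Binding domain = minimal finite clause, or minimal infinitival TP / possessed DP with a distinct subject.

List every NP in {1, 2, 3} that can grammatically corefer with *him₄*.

{1, 3}

*him* is a pronoun, so Principle B applies: it must be free in its binding domain.
Binding domain of *him₄*: the embedded TP, whose subject is Victor₂.
*Anton₁* c-commands the pronoun but from outside its binding domain, and is not c-commanded by it → coindexation permitted.
*Victor₂* c-commands the pronoun within its binding domain → coindexation would violate Principle B.
*Hugo₃* and the pronoun do not c-command one another → neither Principle B nor Principle C is at stake; coindexation permitted.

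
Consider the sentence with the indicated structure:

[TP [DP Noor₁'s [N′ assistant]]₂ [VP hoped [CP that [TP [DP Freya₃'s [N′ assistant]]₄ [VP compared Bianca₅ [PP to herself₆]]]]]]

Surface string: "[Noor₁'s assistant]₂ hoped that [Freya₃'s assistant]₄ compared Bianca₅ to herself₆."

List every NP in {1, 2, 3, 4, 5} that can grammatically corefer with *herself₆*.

{4, 5}

*herself* is an anaphor, so Principle A applies: it must be bound in its binding domain.
Binding domain of *herself₆*: the embedded TP, whose subject is [Freya₃'s assistant]₄.
*Noor₁* does not c-command the anaphor → cannot bind it.
*[Noor₁'s assistant]₂* c-commands the anaphor but is outside its binding domain → cannot satisfy Principle A.
*Freya₃* does not c-command the anaphor → cannot bind it.
*[Freya₃'s assistant]₄* c-commands the anaphor within its binding domain → licit binder.
*Bianca₅* c-commands the anaphor within its binding domain → licit binder.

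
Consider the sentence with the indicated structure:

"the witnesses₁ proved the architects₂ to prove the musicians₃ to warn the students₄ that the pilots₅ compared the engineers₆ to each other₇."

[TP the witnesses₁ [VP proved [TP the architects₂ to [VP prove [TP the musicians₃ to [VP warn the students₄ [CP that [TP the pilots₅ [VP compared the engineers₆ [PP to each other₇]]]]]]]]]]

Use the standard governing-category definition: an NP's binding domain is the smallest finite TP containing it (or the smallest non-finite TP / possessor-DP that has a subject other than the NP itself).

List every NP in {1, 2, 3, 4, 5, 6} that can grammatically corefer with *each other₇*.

*each other* is an anaphor, so Principle A applies: it must be bound in its binding domain.
Binding domain of *each other₇*: the embedded TP, whose subject is the pilots₅.
*the witnesses₁* c-commands the anaphor but is outside its binding domain → cannot satisfy Principle A.
*the architects₂* c-commands the anaphor but is outside its binding domain → cannot satisfy Principle A.
*the musicians₃* c-commands the anaphor but is outside its binding domain → cannot satisfy Principle A.
*the students₄* c-commands the anaphor but is outside its binding domain → cannot satisfy Principle A.
*the pilots₅* c-commands the anaphor within its binding domain → licit binder.
*the engineers₆* c-commands the anaphor within its binding domain → licit binder.

{5, 6}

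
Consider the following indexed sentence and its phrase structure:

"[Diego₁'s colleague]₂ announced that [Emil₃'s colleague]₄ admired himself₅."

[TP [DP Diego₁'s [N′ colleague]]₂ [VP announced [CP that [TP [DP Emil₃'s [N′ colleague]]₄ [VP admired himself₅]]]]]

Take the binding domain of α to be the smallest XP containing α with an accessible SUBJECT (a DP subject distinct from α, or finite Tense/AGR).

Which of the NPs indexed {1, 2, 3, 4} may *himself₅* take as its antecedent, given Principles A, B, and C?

*himself* is an anaphor, so Principle A applies: it must be bound in its binding domain.
Binding domain of *himself₅*: the embedded TP, whose subject is [Emil₃'s colleague]₄.
*Diego₁* does not c-command the anaphor → cannot bind it.
*[Diego₁'s colleague]₂* c-commands the anaphor but is outside its binding domain → cannot satisfy Principle A.
*Emil₃* does not c-command the anaphor → cannot bind it.
*[Emil₃'s colleague]₄* c-commands the anaphor within its binding domain → licit binder.

{4}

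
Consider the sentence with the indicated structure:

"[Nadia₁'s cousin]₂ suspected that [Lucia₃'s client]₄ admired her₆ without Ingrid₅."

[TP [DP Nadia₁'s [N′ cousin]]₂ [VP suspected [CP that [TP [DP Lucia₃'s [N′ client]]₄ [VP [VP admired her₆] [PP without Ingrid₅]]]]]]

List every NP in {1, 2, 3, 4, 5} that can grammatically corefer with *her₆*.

{1, 2, 3, 5}

*her* is a pronoun, so Principle B applies: it must be free in its binding domain.
Binding domain of *her₆*: the embedded TP, whose subject is [Lucia₃'s client]₄.
*Nadia₁* and the pronoun do not c-command one another → neither Principle B nor Principle C is at stake; coindexation permitted.
*[Nadia₁'s cousin]₂* c-commands the pronoun but from outside its binding domain, and is not c-commanded by it → coindexation permitted.
*Lucia₃* and the pronoun do not c-command one another → neither Principle B nor Principle C is at stake; coindexation permitted.
*[Lucia₃'s client]₄* c-commands the pronoun within its binding domain → coindexation would violate Principle B.
*Ingrid₅* and the pronoun do not c-command one another → neither Principle B nor Principle C is at stake; coindexation permitted.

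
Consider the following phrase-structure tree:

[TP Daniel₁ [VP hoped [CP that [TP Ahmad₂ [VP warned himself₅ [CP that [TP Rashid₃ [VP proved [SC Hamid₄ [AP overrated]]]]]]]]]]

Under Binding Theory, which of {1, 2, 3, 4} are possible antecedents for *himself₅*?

*himself* is an anaphor, so Principle A applies: it must be bound in its binding domain.
Binding domain of *himself₅*: the embedded TP, whose subject is Ahmad₂.
*Daniel₁* c-commands the anaphor but is outside its binding domain → cannot satisfy Principle A.
*Ahmad₂* c-commands the anaphor within its binding domain → licit binder.
*Rashid₃* does not c-command the anaphor → cannot bind it.
*Hamid₄* does not c-command the anaphor → cannot bind it.

{2}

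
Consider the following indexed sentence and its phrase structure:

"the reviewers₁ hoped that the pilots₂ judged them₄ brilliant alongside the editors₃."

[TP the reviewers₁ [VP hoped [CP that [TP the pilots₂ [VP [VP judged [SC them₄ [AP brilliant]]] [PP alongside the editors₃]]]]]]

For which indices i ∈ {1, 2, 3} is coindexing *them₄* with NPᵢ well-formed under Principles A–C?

{1, 3}

*them* is a pronoun, so Principle B applies: it must be free in its binding domain.
Binding domain of *them₄*: the embedded TP, whose subject is the pilots₂.
*the reviewers₁* c-commands the pronoun but from outside its binding domain, and is not c-commanded by it → coindexation permitted.
*the pilots₂* c-commands the pronoun within its binding domain → coindexation would violate Principle B.
*the editors₃* and the pronoun do not c-command one another → neither Principle B nor Principle C is at stake; coindexation permitted.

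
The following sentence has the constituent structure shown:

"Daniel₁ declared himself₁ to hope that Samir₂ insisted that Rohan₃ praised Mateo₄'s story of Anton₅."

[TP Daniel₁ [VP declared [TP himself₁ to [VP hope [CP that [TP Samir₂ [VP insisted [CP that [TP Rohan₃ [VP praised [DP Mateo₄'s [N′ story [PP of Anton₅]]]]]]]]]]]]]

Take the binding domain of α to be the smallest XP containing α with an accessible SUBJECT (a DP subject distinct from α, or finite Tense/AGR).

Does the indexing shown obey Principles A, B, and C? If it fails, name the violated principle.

The two coindexed NPs are *Daniel₁* and *himself₁*.
*himself₁* is an anaphor; its binding domain is the matrix TP, whose subject is Daniel₁. *Daniel₁* c-commands it within that domain and shares its index, so Principle A is satisfied.
*Daniel₁* is an R-expression; *himself₁* does not c-command it, and no other NP shares its index, so Principle C is satisfied.
All principles are respected.

grammatical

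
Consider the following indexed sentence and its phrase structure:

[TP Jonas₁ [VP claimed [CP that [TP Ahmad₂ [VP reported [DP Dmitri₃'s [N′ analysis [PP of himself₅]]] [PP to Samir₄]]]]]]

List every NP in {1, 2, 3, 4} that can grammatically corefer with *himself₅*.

{3}

*himself* is an anaphor, so Principle A applies: it must be bound in its binding domain.
Binding domain of *himself₅*: the possessed DP, whose subject is Dmitri₃.
*Jonas₁* c-commands the anaphor but is outside its binding domain → cannot satisfy Principle A.
*Ahmad₂* c-commands the anaphor but is outside its binding domain → cannot satisfy Principle A.
*Dmitri₃* c-commands the anaphor within its binding domain → licit binder.
*Samir₄* does not c-command the anaphor → cannot bind it.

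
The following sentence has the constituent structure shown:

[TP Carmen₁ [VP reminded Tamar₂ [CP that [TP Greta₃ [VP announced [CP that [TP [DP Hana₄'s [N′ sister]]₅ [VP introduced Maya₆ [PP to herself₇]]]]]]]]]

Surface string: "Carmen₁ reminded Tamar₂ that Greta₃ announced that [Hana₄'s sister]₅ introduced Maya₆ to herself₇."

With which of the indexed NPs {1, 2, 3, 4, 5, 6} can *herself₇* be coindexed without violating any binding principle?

{5, 6}

*herself* is an anaphor, so Principle A applies: it must be bound in its binding domain.
Binding domain of *herself₇*: the embedded TP, whose subject is [Hana₄'s sister]₅.
*Carmen₁* c-commands the anaphor but is outside its binding domain → cannot satisfy Principle A.
*Tamar₂* c-commands the anaphor but is outside its binding domain → cannot satisfy Principle A.
*Greta₃* c-commands the anaphor but is outside its binding domain → cannot satisfy Principle A.
*Hana₄* does not c-command the anaphor → cannot bind it.
*[Hana₄'s sister]₅* c-commands the anaphor within its binding domain → licit binder.
*Maya₆* c-commands the anaphor within its binding domain → licit binder.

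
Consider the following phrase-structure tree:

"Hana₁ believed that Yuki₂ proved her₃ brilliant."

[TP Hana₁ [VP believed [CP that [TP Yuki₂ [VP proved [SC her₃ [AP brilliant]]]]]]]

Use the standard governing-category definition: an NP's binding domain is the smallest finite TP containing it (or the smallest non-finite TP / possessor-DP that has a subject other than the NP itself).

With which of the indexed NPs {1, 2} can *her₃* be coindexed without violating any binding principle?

{1}

*her* is a pronoun, so Principle B applies: it must be free in its binding domain.
Binding domain of *her₃*: the embedded TP, whose subject is Yuki₂.
*Hana₁* c-commands the pronoun but from outside its binding domain, and is not c-commanded by it → coindexation permitted.
*Yuki₂* c-commands the pronoun within its binding domain → coindexation would violate Principle B.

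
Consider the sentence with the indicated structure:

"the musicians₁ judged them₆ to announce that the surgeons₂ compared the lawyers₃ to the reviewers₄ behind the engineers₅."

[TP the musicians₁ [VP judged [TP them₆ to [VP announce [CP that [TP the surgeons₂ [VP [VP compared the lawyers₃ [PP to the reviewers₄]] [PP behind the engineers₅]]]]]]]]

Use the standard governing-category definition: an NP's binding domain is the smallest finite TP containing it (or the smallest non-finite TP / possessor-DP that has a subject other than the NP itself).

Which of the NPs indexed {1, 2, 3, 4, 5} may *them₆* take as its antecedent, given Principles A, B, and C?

none

*them* is a pronoun, so Principle B applies: it must be free in its binding domain.
Binding domain of *them₆*: the matrix TP, whose subject is the musicians₁.
*the musicians₁* c-commands the pronoun within its binding domain → coindexation would violate Principle B.
*the surgeons₂*: the pronoun c-commands this R-expression → coindexation would violate Principle C on *the surgeons₂*.
*the lawyers₃*: the pronoun c-commands this R-expression → coindexation would violate Principle C on *the lawyers₃*.
*the reviewers₄*: the pronoun c-commands this R-expression → coindexation would violate Principle C on *the reviewers₄*.
*the engineers₅*: the pronoun c-commands this R-expression → coindexation would violate Principle C on *the engineers₅*.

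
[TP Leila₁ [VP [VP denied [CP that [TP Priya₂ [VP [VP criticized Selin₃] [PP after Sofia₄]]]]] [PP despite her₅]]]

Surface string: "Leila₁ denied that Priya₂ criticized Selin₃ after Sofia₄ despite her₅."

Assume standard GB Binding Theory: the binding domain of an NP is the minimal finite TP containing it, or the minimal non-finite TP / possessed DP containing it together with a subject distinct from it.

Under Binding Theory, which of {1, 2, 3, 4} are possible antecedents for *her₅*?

{2, 3, 4}

*her* is a pronoun, so Principle B applies: it must be free in its binding domain.
Binding domain of *her₅*: the matrix TP, whose subject is Leila₁.
*Leila₁* c-commands the pronoun within its binding domain → coindexation would violate Principle B.
*Priya₂* and the pronoun do not c-command one another → neither Principle B nor Principle C is at stake; coindexation permitted.
*Selin₃* and the pronoun do not c-command one another → neither Principle B nor Principle C is at stake; coindexation permitted.
*Sofia₄* and the pronoun do not c-command one another → neither Principle B nor Principle C is at stake; coindexation permitted.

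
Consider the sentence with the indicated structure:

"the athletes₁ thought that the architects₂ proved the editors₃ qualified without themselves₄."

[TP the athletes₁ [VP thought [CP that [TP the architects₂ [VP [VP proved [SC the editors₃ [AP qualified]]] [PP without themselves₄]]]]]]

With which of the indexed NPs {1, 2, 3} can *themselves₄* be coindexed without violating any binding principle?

{2}

*themselves* is an anaphor, so Principle A applies: it must be bound in its binding domain.
Binding domain of *themselves₄*: the embedded TP, whose subject is the architects₂.
*the athletes₁* c-commands the anaphor but is outside its binding domain → cannot satisfy Principle A.
*the architects₂* c-commands the anaphor within its binding domain → licit binder.
*the editors₃* does not c-command the anaphor → cannot bind it.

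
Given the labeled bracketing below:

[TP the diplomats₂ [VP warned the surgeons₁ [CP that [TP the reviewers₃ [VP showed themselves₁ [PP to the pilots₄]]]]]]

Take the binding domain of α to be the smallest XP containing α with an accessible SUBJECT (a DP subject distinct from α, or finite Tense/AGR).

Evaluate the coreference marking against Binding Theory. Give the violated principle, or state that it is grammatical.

Principle A

The two coindexed NPs are *the surgeons₁* and *themselves₁*.
*themselves₁* is an anaphor. Principle A requires it to be bound within its binding domain — the embedded TP, whose subject is the reviewers₃.
Within that domain it is c-commanded by *the reviewers₃*, which does not share its index.
*the surgeons₁* does c-command the anaphor, but from outside its binding domain.
The anaphor is unbound in its domain → Principle A violation.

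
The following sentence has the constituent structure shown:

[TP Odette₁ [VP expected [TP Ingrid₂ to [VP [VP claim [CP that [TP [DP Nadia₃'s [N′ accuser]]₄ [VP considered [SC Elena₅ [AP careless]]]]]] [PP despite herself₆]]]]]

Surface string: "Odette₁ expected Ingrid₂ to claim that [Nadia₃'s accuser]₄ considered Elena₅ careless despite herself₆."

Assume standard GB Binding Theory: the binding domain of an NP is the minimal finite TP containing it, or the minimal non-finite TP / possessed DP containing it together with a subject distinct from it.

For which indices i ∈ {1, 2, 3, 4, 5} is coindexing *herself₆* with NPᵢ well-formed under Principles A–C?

*herself* is an anaphor, so Principle A applies: it must be bound in its binding domain.
Binding domain of *herself₆*: the embedded TP, whose subject is Ingrid₂.
*Odette₁* c-commands the anaphor but is outside its binding domain → cannot satisfy Principle A.
*Ingrid₂* c-commands the anaphor within its binding domain → licit binder.
*Nadia₃* does not c-command the anaphor → cannot bind it.
*[Nadia₃'s accuser]₄* does not c-command the anaphor → cannot bind it.
*Elena₅* does not c-command the anaphor → cannot bind it.

{2}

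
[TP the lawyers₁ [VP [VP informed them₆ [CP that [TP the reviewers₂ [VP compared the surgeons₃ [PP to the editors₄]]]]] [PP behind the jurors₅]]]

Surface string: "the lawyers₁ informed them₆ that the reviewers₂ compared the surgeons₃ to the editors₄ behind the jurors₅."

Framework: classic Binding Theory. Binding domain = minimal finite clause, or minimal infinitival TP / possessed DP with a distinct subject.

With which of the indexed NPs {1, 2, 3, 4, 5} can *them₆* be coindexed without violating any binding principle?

*them* is a pronoun, so Principle B applies: it must be free in its binding domain.
Binding domain of *them₆*: the matrix TP, whose subject is the lawyers₁.
*the lawyers₁* c-commands the pronoun within its binding domain → coindexation would violate Principle B.
*the reviewers₂*: the pronoun c-commands this R-expression → coindexation would violate Principle C on *the reviewers₂*.
*the surgeons₃*: the pronoun c-commands this R-expression → coindexation would violate Principle C on *the surgeons₃*.
*the editors₄*: the pronoun c-commands this R-expression → coindexation would violate Principle C on *the editors₄*.
*the jurors₅* and the pronoun do not c-command one another → neither Principle B nor Principle C is at stake; coindexation permitted.

{5}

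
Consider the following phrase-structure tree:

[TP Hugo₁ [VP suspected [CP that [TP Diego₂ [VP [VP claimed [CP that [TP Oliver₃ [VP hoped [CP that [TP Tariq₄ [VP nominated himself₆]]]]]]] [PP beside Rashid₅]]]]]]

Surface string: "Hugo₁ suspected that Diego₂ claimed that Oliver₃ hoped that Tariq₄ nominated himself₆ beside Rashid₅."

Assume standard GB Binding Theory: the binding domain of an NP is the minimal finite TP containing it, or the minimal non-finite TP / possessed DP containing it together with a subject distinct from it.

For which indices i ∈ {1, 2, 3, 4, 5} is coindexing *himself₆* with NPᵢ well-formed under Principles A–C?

*himself* is an anaphor, so Principle A applies: it must be bound in its binding domain.
Binding domain of *himself₆*: the embedded TP, whose subject is Tariq₄.
*Hugo₁* c-commands the anaphor but is outside its binding domain → cannot satisfy Principle A.
*Diego₂* c-commands the anaphor but is outside its binding domain → cannot satisfy Principle A.
*Oliver₃* c-commands the anaphor but is outside its binding domain → cannot satisfy Principle A.
*Tariq₄* c-commands the anaphor within its binding domain → licit binder.
*Rashid₅* does not c-command the anaphor → cannot bind it.

{4}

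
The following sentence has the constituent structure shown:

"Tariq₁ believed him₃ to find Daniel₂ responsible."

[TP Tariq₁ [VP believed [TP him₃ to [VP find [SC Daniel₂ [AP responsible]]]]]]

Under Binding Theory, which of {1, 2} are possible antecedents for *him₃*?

none

*him* is a pronoun, so Principle B applies: it must be free in its binding domain.
Binding domain of *him₃*: the matrix TP, whose subject is Tariq₁.
*Tariq₁* c-commands the pronoun within its binding domain → coindexation would violate Principle B.
*Daniel₂*: the pronoun c-commands this R-expression → coindexation would violate Principle C on *Daniel₂*.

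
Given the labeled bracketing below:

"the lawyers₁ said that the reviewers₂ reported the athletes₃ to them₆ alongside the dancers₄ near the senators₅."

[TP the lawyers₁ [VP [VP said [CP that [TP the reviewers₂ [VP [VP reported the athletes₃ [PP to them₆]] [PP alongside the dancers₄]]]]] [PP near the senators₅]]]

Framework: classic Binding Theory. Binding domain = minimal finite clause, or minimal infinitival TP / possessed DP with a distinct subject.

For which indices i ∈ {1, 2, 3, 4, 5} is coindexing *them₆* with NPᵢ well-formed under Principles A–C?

{1, 4, 5}

*them* is a pronoun, so Principle B applies: it must be free in its binding domain.
Binding domain of *them₆*: the embedded TP, whose subject is the reviewers₂.
*the lawyers₁* c-commands the pronoun but from outside its binding domain, and is not c-commanded by it → coindexation permitted.
*the reviewers₂* c-commands the pronoun within its binding domain → coindexation would violate Principle B.
*the athletes₃* c-commands the pronoun within its binding domain → coindexation would violate Principle B.
*the dancers₄* and the pronoun do not c-command one another → neither Principle B nor Principle C is at stake; coindexation permitted.
*the senators₅* and the pronoun do not c-command one another → neither Principle B nor Principle C is at stake; coindexation permitted.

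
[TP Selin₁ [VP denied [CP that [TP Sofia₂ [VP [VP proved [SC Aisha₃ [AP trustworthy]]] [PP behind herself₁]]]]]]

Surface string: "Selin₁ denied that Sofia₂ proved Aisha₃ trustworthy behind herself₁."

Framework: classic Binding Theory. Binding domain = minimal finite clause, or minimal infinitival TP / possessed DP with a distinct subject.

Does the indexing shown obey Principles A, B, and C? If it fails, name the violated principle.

The two coindexed NPs are *Selin₁* and *herself₁*.
*herself₁* is an anaphor. Principle A requires it to be bound within its binding domain — the embedded TP, whose subject is Sofia₂.
Within that domain it is c-commanded by *Sofia₂*, which does not share its index.
*Selin₁* does c-command the anaphor, but from outside its binding domain.
The anaphor is unbound in its domain → Principle A violation.

Principle A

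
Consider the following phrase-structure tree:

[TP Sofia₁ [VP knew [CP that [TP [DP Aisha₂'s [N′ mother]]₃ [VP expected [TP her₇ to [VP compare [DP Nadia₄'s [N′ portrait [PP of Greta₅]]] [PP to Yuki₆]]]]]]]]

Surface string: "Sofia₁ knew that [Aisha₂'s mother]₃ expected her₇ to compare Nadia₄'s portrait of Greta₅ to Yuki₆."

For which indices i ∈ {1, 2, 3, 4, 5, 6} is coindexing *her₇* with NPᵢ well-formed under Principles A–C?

*her* is a pronoun, so Principle B applies: it must be free in its binding domain.
Binding domain of *her₇*: the embedded TP, whose subject is [Aisha₂'s mother]₃.
*Sofia₁* c-commands the pronoun but from outside its binding domain, and is not c-commanded by it → coindexation permitted.
*Aisha₂* and the pronoun do not c-command one another → neither Principle B nor Principle C is at stake; coindexation permitted.
*[Aisha₂'s mother]₃* c-commands the pronoun within its binding domain → coindexation would violate Principle B.
*Nadia₄*: the pronoun c-commands this R-expression → coindexation would violate Principle C on *Nadia₄*.
*Greta₅*: the pronoun c-commands this R-expression → coindexation would violate Principle C on *Greta₅*.
*Yuki₆*: the pronoun c-commands this R-expression → coindexation would violate Principle C on *Yuki₆*.

{1, 2}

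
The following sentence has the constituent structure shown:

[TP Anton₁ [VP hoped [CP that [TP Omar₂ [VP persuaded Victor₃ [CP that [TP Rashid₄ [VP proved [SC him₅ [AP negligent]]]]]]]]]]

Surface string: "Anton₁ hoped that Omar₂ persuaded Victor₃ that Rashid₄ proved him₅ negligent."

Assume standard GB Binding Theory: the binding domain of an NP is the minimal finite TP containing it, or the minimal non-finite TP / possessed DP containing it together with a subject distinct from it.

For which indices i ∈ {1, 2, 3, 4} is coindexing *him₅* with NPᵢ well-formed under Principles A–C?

{1, 2, 3}

*him* is a pronoun, so Principle B applies: it must be free in its binding domain.
Binding domain of *him₅*: the embedded TP, whose subject is Rashid₄.
*Anton₁* c-commands the pronoun but from outside its binding domain, and is not c-commanded by it → coindexation permitted.
*Omar₂* c-commands the pronoun but from outside its binding domain, and is not c-commanded by it → coindexation permitted.
*Victor₃* c-commands the pronoun but from outside its binding domain, and is not c-commanded by it → coindexation permitted.
*Rashid₄* c-commands the pronoun within its binding domain → coindexation would violate Principle B.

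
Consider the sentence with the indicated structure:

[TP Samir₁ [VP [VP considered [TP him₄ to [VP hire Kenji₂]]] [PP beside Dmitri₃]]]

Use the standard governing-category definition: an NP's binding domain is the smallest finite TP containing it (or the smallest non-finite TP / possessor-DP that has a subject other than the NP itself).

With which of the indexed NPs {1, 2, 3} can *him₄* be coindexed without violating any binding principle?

{3}

*him* is a pronoun, so Principle B applies: it must be free in its binding domain.
Binding domain of *him₄*: the matrix TP, whose subject is Samir₁.
*Samir₁* c-commands the pronoun within its binding domain → coindexation would violate Principle B.
*Kenji₂*: the pronoun c-commands this R-expression → coindexation would violate Principle C on *Kenji₂*.
*Dmitri₃* and the pronoun do not c-command one another → neither Principle B nor Principle C is at stake; coindexation permitted.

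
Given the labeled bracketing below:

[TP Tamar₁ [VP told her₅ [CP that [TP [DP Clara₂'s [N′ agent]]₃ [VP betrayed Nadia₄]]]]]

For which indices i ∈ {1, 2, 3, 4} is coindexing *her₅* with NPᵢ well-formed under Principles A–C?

none

*her* is a pronoun, so Principle B applies: it must be free in its binding domain.
Binding domain of *her₅*: the matrix TP, whose subject is Tamar₁.
*Tamar₁* c-commands the pronoun within its binding domain → coindexation would violate Principle B.
*Clara₂*: the pronoun c-commands this R-expression → coindexation would violate Principle C on *Clara₂*.
*[Clara₂'s agent]₃*: the pronoun c-commands this R-expression → coindexation would violate Principle C on *[Clara₂'s agent]₃*.
*Nadia₄*: the pronoun c-commands this R-expression → coindexation would violate Principle C on *Nadia₄*.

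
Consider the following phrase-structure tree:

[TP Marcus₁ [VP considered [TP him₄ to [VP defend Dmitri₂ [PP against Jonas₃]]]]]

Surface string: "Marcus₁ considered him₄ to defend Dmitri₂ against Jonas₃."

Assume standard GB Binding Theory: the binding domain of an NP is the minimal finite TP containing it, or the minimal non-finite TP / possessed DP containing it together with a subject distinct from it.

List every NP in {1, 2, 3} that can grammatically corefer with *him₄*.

*him* is a pronoun, so Principle B applies: it must be free in its binding domain.
Binding domain of *him₄*: the matrix TP, whose subject is Marcus₁.
*Marcus₁* c-commands the pronoun within its binding domain → coindexation would violate Principle B.
*Dmitri₂*: the pronoun c-commands this R-expression → coindexation would violate Principle C on *Dmitri₂*.
*Jonas₃*: the pronoun c-commands this R-expression → coindexation would violate Principle C on *Jonas₃*.

none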